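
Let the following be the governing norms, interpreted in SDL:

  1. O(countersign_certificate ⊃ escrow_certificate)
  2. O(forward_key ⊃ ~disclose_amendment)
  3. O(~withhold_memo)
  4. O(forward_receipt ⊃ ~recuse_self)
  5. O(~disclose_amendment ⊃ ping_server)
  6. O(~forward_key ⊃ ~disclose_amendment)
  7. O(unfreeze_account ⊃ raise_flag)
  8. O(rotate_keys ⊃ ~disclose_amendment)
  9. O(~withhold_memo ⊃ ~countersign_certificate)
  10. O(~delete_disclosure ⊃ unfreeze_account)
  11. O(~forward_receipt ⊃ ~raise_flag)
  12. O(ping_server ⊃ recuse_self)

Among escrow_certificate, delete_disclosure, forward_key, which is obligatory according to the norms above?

Premises 2 and 6 cover both cases: O(forward_key ⊃ ~disclose_amendment) and O(~forward_key ⊃ ~disclose_amendment). Since forward_key ∨ ~forward_key is a tautology, O(~disclose_amendment) follows.
Applying K to premise 5 (O(~disclose_amendment ⊃ ping_server)) and O(~disclose_amendment) yields O(ping_server).
Applying K to premise 12 (O(ping_server ⊃ recuse_self)) and O(ping_server) yields O(recuse_self).
Premise 4 is O(forward_receipt ⊃ ~recuse_self); contrapositively O(recuse_self ⊃ ~forward_receipt). Since O(recuse_self) holds, K gives O(~forward_receipt).
From O(~forward_receipt) and premise 11, O(~forward_receipt ⊃ ~raise_flag), we obtain O(~raise_flag).
The contrapositive of premise 7 (O(unfreeze_account ⊃ raise_flag)) is O(~raise_flag ⊃ ~unfreeze_account), and O(~raise_flag) is already established, so O(~unfreeze_account).
Premise 10 is O(~delete_disclosure ⊃ unfreeze_account); contrapositively O(~unfreeze_account ⊃ delete_disclosure). Since O(~unfreeze_account) holds, K gives O(delete_disclosure).
So O(delete_disclosure) holds — delete_disclosure is obligatory. None of the other listed options is made obligatory by any chain of premises.

delete_disclosure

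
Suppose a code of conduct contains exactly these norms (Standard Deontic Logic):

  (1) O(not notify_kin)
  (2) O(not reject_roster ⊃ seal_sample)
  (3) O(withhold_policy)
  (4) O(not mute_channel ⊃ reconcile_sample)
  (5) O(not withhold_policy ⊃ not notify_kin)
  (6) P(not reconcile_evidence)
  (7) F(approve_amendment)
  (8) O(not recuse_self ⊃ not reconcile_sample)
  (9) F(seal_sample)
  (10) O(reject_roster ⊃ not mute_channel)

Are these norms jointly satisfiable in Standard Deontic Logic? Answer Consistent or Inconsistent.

Consistent

Premise 5 is O(not withhold_policy ⊃ not notify_kin); even if O(not notify_kin) held, inferring O(not withhold_policy) would be affirming the consequent — invalid.
So O(not withhold_policy) is not derivable, and the apparent clash with O(withhold_policy) does not arise.
A world satisfying every obligation exists (e.g. approve_amendment=false, mute_channel=false, notify_kin=false, reconcile_evidence=false, reconcile_sample=true, recuse_self=true, reject_roster=true, seal_sample=false, withhold_policy=true); no atom is both obligatory and forbidden, so the set is consistent.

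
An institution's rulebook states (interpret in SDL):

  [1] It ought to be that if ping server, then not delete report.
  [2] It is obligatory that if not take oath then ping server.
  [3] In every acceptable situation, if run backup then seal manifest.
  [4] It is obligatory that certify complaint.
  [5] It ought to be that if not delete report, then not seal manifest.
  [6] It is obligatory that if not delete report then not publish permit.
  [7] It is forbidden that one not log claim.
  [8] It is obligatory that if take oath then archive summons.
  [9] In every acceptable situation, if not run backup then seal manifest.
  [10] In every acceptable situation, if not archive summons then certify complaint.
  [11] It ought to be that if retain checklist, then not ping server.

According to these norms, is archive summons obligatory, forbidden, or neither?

By case analysis on run_backup: premise 3 gives O(run_backup → seal_manifest) and premise 9 gives O(¬run_backup → seal_manifest), so O(seal_manifest) either way.
Premise 5, O(¬delete_report → ¬seal_manifest), contraposes to O(seal_manifest → delete_report); with O(seal_manifest) we get O(delete_report).
Premise 1 is O(ping_server → ¬delete_report); contrapositively O(delete_report → ¬ping_server). Since O(delete_report) holds, K gives O(¬ping_server).
Premise 2, O(¬take_oath → ping_server), contraposes to O(¬ping_server → take_oath); with O(¬ping_server) we get O(take_oath).
Premise 8 is O(take_oath → archive_summons); since O(take_oath), deontic closure gives O(archive_summons).
Premises 4, 6, 7, 10, 11 do not contribute to this derivation.
Hence archive_summons is obligatory.

Obligatory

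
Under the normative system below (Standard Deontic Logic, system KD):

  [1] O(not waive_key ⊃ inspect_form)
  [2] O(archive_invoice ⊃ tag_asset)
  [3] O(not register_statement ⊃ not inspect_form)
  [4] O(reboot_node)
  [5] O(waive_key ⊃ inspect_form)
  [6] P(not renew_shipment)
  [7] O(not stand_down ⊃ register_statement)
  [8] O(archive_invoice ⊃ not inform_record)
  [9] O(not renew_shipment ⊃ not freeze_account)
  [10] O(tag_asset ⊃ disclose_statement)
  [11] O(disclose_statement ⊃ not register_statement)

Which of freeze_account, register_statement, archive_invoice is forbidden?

archive_invoice

Premises 1 and 5 are O(not waive_key ⊃ inspect_form) and O(waive_key ⊃ inspect_form); every ideal world satisfies not waive_key or waive_key, so in either case inspect_form holds — hence O(inspect_form).
Premise 3 is O(not register_statement ⊃ not inspect_form); contrapositively O(inspect_form ⊃ register_statement). Since O(inspect_form) holds, K gives O(register_statement).
The contrapositive of premise 11 (O(disclose_statement ⊃ not register_statement)) is O(register_statement ⊃ not disclose_statement), and O(register_statement) is already established, so O(not disclose_statement).
The contrapositive of premise 10 (O(tag_asset ⊃ disclose_statement)) is O(not disclose_statement ⊃ not tag_asset), and O(not disclose_statement) is already established, so O(not tag_asset).
Premise 2, O(archive_invoice ⊃ tag_asset), contraposes to O(not tag_asset ⊃ not archive_invoice); with O(not tag_asset) we get O(not archive_invoice).
So O(not archive_invoice) holds, i.e. archive_invoice is forbidden. None of the other listed options is forbidden under the premises.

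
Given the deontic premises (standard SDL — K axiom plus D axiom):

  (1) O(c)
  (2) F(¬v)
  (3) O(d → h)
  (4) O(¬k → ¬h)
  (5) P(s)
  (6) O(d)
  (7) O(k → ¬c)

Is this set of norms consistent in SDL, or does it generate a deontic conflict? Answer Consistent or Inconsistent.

Premise 1 states O(c) outright.
Premise 7, O(k → ¬c), contraposes to O(c → ¬k); with O(c) we get O(¬k).
From O(¬k) and premise 4, O(¬k → ¬h), we obtain O(¬h).
Premise 3 is O(d → h); contrapositively O(¬h → ¬d). Since O(¬h) holds, K gives O(¬d).
Yet premise 6 states O(d).
We now have both O(¬d) and O(d) — d is simultaneously obligatory and forbidden, violating the D-axiom.

Inconsistent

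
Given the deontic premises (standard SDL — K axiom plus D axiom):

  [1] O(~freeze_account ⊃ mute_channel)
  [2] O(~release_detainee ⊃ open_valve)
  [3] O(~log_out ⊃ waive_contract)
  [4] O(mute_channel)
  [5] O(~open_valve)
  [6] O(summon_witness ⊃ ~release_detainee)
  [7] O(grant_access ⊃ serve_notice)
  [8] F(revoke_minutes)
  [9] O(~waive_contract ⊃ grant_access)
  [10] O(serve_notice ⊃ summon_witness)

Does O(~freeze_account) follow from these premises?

Premise 1 is O(~freeze_account ⊃ mute_channel); even if O(mute_channel) held, inferring O(~freeze_account) would be affirming the consequent — invalid.
No other premise forces O(~freeze_account). An ideal world satisfying every premise can still have ~freeze_account false, so O(~freeze_account) is not derivable.

No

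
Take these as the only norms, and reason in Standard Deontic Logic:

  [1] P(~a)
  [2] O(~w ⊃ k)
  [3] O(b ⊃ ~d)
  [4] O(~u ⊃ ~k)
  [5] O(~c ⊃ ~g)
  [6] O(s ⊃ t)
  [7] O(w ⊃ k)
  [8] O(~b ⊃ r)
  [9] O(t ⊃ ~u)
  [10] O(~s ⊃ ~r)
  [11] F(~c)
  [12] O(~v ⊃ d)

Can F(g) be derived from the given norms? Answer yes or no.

No

Premise 5 is O(~c ⊃ ~g), but O(~c) is not derivable from the premises, so it does not yield O(~g).
No other premise forces O(~g). An ideal world satisfying every premise can still have g true, so F(g) is not derivable.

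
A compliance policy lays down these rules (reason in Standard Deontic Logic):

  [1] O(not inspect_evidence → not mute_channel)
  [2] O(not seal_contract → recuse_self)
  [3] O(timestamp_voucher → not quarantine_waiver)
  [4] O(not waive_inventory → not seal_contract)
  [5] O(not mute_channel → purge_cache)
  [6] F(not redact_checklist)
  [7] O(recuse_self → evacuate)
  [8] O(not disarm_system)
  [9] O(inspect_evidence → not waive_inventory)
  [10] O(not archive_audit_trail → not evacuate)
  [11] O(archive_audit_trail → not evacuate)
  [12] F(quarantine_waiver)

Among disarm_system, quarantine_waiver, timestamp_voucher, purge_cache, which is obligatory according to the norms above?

By case analysis on not archive_audit_trail: premise 10 gives O(not archive_audit_trail → not evacuate) and premise 11 gives O(archive_audit_trail → not evacuate), so O(not evacuate) either way.
Premise 7, O(recuse_self → evacuate), contraposes to O(not evacuate → not recuse_self); with O(not evacuate) we get O(not recuse_self).
Premise 2 is O(not seal_contract → recuse_self); contrapositively O(not recuse_self → seal_contract). Since O(not recuse_self) holds, K gives O(seal_contract).
Premise 4 is O(not waive_inventory → not seal_contract); contrapositively O(seal_contract → waive_inventory). Since O(seal_contract) holds, K gives O(waive_inventory).
Premise 9, O(inspect_evidence → not waive_inventory), contraposes to O(waive_inventory → not inspect_evidence); with O(waive_inventory) we get O(not inspect_evidence).
Premise 1 is O(not inspect_evidence → not mute_channel); since O(not inspect_evidence), deontic closure gives O(not mute_channel).
Applying K to premise 5 (O(not mute_channel → purge_cache)) and O(not mute_channel) yields O(purge_cache).
So O(purge_cache) holds — purge_cache is obligatory. None of the other listed options is made obligatory by any chain of premises.

purge_cache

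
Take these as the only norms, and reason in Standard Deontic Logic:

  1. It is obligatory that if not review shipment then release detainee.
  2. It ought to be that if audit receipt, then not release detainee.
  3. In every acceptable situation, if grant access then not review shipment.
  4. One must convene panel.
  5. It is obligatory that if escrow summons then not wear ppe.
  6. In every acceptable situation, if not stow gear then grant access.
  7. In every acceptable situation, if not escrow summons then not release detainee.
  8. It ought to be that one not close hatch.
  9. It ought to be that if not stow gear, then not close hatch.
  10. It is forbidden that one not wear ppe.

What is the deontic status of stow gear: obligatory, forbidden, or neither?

Obligatory

Premise 10, F(¬wear_ppe), is equivalent to O(wear_ppe).
Premise 5 is O(escrow_summons → ¬wear_ppe); contrapositively O(wear_ppe → ¬escrow_summons). Since O(wear_ppe) holds, K gives O(¬escrow_summons).
Applying K to premise 7 (O(¬escrow_summons → ¬release_detainee)) and O(¬escrow_summons) yields O(¬release_detainee).
Premise 1, O(¬review_shipment → release_detainee), contraposes to O(¬release_detainee → review_shipment); with O(¬release_detainee) we get O(review_shipment).
Premise 3, O(grant_access → ¬review_shipment), contraposes to O(review_shipment → ¬grant_access); with O(review_shipment) we get O(¬grant_access).
The contrapositive of premise 6 (O(¬stow_gear → grant_access)) is O(¬grant_access → stow_gear), and O(¬grant_access) is already established, so O(stow_gear).
Premises 2, 4, 8, 9 do not contribute to this derivation.
Hence stow_gear is obligatory.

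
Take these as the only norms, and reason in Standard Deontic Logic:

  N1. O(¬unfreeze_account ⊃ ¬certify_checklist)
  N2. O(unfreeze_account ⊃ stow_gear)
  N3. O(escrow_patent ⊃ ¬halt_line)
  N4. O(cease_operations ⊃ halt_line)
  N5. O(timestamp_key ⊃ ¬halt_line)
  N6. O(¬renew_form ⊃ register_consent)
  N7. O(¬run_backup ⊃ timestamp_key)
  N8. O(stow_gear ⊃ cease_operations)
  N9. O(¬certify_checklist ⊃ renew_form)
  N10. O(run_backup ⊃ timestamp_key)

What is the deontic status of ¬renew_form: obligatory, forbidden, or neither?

By case analysis on run_backup: premise 10 gives O(run_backup ⊃ timestamp_key) and premise 7 gives O(¬run_backup ⊃ timestamp_key), so O(timestamp_key) either way.
With premise 5, O(timestamp_key ⊃ ¬halt_line), the K-axiom yields O(¬halt_line).
Premise 4, O(cease_operations ⊃ halt_line), contraposes to O(¬halt_line ⊃ ¬cease_operations); with O(¬halt_line) we get O(¬cease_operations).
Premise 8, O(stow_gear ⊃ cease_operations), contraposes to O(¬cease_operations ⊃ ¬stow_gear); with O(¬cease_operations) we get O(¬stow_gear).
Premise 2 is O(unfreeze_account ⊃ stow_gear); contrapositively O(¬stow_gear ⊃ ¬unfreeze_account). Since O(¬stow_gear) holds, K gives O(¬unfreeze_account).
With premise 1, O(¬unfreeze_account ⊃ ¬certify_checklist), the K-axiom yields O(¬certify_checklist).
Premise 9 is O(¬certify_checklist ⊃ renew_form); since O(¬certify_checklist), deontic closure gives O(renew_form).
Premises 3, 6 do not contribute to this derivation.
Thus O(renew_form), which is F(¬renew_form): ¬renew_form is forbidden.

Forbidden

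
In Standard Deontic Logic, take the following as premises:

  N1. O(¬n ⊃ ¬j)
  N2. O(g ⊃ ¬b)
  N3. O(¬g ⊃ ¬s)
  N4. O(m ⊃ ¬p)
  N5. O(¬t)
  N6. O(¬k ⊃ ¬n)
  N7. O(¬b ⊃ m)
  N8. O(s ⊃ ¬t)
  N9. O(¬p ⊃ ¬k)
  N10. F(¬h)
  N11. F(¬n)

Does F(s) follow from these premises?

F(¬n) at premise 11 means O(n).
The contrapositive of premise 6 (O(¬k ⊃ ¬n)) is O(n ⊃ k), and O(n) is already established, so O(k).
Premise 9, O(¬p ⊃ ¬k), contraposes to O(k ⊃ p); with O(k) we get O(p).
The contrapositive of premise 4 (O(m ⊃ ¬p)) is O(p ⊃ ¬m), and O(p) is already established, so O(¬m).
The contrapositive of premise 7 (O(¬b ⊃ m)) is O(¬m ⊃ b), and O(¬m) is already established, so O(b).
Premise 2, O(g ⊃ ¬b), contraposes to O(b ⊃ ¬g); with O(b) we get O(¬g).
Applying K to premise 3 (O(¬g ⊃ ¬s)) and O(¬g) yields O(¬s).
Premises 1, 5, 8, 10 do not contribute to this derivation.
So O(¬s) holds, i.e. F(s). The claim follows.

Yes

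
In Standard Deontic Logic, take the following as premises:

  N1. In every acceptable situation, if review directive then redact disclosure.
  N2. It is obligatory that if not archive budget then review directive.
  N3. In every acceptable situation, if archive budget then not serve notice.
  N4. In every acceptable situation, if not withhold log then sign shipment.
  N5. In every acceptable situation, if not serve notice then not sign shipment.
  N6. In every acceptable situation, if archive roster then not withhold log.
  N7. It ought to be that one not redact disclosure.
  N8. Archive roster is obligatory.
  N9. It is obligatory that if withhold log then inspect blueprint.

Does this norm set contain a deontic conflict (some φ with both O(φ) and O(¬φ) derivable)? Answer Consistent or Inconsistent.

Inconsistent

From premise 8 we have O(archive_roster).
Applying K to premise 6 (O(archive_roster → ¬withhold_log)) and O(archive_roster) yields O(¬withhold_log).
Applying K to premise 4 (O(¬withhold_log → sign_shipment)) and O(¬withhold_log) yields O(sign_shipment).
The contrapositive of premise 5 (O(¬serve_notice → ¬sign_shipment)) is O(sign_shipment → serve_notice), and O(sign_shipment) is already established, so O(serve_notice).
Premise 3, O(archive_budget → ¬serve_notice), contraposes to O(serve_notice → ¬archive_budget); with O(serve_notice) we get O(¬archive_budget).
Applying K to premise 2 (O(¬archive_budget → review_directive)) and O(¬archive_budget) yields O(review_directive).
With premise 1, O(review_directive → redact_disclosure), the K-axiom yields O(redact_disclosure).
Yet premise 7 states O(¬redact_disclosure).
We now have both O(redact_disclosure) and O(¬redact_disclosure) — redact_disclosure is simultaneously obligatory and forbidden, violating the D-axiom.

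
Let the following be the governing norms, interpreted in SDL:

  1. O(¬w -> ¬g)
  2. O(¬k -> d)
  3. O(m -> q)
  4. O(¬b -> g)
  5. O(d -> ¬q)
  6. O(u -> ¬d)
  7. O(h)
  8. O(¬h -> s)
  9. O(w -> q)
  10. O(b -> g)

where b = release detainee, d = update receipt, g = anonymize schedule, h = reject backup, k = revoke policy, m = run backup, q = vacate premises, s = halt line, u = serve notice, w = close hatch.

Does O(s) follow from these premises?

Premise 8 is O(¬h -> s), but O(¬h) is not derivable from the premises, so it does not yield O(s).
No other premise forces O(s). An ideal world satisfying every premise can still have s false, so O(s) is not derivable.

No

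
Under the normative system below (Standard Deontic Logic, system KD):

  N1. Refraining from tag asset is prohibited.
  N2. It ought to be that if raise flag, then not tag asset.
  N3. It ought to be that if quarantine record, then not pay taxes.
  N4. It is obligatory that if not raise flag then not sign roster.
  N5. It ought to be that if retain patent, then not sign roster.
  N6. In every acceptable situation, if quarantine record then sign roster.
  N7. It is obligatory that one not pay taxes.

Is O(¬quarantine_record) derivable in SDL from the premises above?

F(¬tag_asset) at premise 1 means O(tag_asset).
The contrapositive of premise 2 (O(raise_flag → ¬tag_asset)) is O(tag_asset → ¬raise_flag), and O(tag_asset) is already established, so O(¬raise_flag).
With premise 4, O(¬raise_flag → ¬sign_roster), the K-axiom yields O(¬sign_roster).
Premise 6 is O(quarantine_record → sign_roster); contrapositively O(¬sign_roster → ¬quarantine_record). Since O(¬sign_roster) holds, K gives O(¬quarantine_record).
Premises 3, 5, 7 do not contribute to this derivation.
So O(¬quarantine_record) follows.

Yes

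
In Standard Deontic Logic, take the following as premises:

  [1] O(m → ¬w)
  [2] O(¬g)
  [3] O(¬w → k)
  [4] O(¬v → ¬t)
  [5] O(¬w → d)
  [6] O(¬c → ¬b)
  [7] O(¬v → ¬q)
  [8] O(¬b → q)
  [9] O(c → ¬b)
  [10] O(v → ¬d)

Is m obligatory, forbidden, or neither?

Premises 6 and 9 are O(¬c → ¬b) and O(c → ¬b); every ideal world satisfies ¬c or c, so in either case ¬b holds — hence O(¬b).
Premise 8 is O(¬b → q); since O(¬b), deontic closure gives O(q).
The contrapositive of premise 7 (O(¬v → ¬q)) is O(q → v), and O(q) is already established, so O(v).
With premise 10, O(v → ¬d), the K-axiom yields O(¬d).
The contrapositive of premise 5 (O(¬w → d)) is O(¬d → w), and O(¬d) is already established, so O(w).
The contrapositive of premise 1 (O(m → ¬w)) is O(w → ¬m), and O(w) is already established, so O(¬m).
Premises 2, 3, 4 do not contribute to this derivation.
Thus O(¬m), which is F(m): m is forbidden.

Forbidden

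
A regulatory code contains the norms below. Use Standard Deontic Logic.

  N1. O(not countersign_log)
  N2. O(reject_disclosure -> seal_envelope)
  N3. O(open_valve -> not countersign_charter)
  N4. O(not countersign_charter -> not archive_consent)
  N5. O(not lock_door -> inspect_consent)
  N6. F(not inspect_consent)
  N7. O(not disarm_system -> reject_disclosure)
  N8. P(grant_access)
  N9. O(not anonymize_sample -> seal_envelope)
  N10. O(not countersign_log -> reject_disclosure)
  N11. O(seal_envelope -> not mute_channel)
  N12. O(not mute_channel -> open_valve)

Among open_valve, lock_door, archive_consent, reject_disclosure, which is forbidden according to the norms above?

archive_consent

Premise 1 states O(not countersign_log) outright.
Premise 10 is O(not countersign_log -> reject_disclosure); since O(not countersign_log), deontic closure gives O(reject_disclosure).
From O(reject_disclosure) and premise 2, O(reject_disclosure -> seal_envelope), we obtain O(seal_envelope).
Applying K to premise 11 (O(seal_envelope -> not mute_channel)) and O(seal_envelope) yields O(not mute_channel).
Applying K to premise 12 (O(not mute_channel -> open_valve)) and O(not mute_channel) yields O(open_valve).
From O(open_valve) and premise 3, O(open_valve -> not countersign_charter), we obtain O(not countersign_charter).
Applying K to premise 4 (O(not countersign_charter -> not archive_consent)) and O(not countersign_charter) yields O(not archive_consent).
So O(not archive_consent) holds, i.e. archive_consent is forbidden. None of the other listed options is forbidden under the premises.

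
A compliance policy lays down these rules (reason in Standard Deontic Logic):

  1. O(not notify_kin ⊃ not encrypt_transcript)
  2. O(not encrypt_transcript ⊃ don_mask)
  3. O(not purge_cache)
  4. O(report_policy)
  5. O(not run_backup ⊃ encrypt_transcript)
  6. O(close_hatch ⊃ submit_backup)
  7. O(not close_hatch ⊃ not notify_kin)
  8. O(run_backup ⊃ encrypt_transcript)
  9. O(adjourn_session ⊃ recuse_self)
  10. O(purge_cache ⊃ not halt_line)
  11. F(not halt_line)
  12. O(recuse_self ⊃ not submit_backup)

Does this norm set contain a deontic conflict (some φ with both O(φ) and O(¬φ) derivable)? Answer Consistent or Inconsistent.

Consistent

Premise 10 is O(purge_cache ⊃ not halt_line), but O(purge_cache) is not derivable from the premises, so it does not yield O(not halt_line).
So O(not halt_line) is not derivable, and the apparent clash with O(halt_line) does not arise.
A world satisfying every obligation exists (e.g. adjourn_session=false, close_hatch=true, don_mask=false, encrypt_transcript=true, halt_line=true, notify_kin=true, purge_cache=false, recuse_self=false, report_policy=true, run_backup=false, submit_backup=true); no atom is both obligatory and forbidden, so the set is consistent.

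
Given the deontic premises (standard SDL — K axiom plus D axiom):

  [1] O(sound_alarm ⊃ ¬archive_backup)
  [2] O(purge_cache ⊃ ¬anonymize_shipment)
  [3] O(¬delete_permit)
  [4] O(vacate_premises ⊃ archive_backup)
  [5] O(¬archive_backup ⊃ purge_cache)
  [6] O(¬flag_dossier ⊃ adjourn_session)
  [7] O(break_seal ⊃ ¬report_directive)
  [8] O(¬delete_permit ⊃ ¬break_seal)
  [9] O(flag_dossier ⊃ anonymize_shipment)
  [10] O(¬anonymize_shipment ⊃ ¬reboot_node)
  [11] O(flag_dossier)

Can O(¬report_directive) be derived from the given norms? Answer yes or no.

No

Premise 7 is O(break_seal ⊃ ¬report_directive), but O(break_seal) is not derivable from the premises, so it does not yield O(¬report_directive).
No other premise forces O(¬report_directive). An ideal world satisfying every premise can still have ¬report_directive false, so O(¬report_directive) is not derivable.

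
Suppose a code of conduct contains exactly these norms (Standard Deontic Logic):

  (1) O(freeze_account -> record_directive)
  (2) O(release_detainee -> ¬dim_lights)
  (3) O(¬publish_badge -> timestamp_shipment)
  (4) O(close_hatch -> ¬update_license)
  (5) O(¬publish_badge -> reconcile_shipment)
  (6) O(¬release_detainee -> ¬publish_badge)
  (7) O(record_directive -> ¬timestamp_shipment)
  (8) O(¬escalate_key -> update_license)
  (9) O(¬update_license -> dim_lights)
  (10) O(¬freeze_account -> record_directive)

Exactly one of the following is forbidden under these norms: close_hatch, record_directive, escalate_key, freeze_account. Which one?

close_hatch

By case analysis on ¬freeze_account: premise 10 gives O(¬freeze_account -> record_directive) and premise 1 gives O(freeze_account -> record_directive), so O(record_directive) either way.
Premise 7 is O(record_directive -> ¬timestamp_shipment); since O(record_directive), deontic closure gives O(¬timestamp_shipment).
Premise 3 is O(¬publish_badge -> timestamp_shipment); contrapositively O(¬timestamp_shipment -> publish_badge). Since O(¬timestamp_shipment) holds, K gives O(publish_badge).
The contrapositive of premise 6 (O(¬release_detainee -> ¬publish_badge)) is O(publish_badge -> release_detainee), and O(publish_badge) is already established, so O(release_detainee).
With premise 2, O(release_detainee -> ¬dim_lights), the K-axiom yields O(¬dim_lights).
Premise 9, O(¬update_license -> dim_lights), contraposes to O(¬dim_lights -> update_license); with O(¬dim_lights) we get O(update_license).
The contrapositive of premise 4 (O(close_hatch -> ¬update_license)) is O(update_license -> ¬close_hatch), and O(update_license) is already established, so O(¬close_hatch).
So O(¬close_hatch) holds, i.e. close_hatch is forbidden. None of the other listed options is forbidden under the premises.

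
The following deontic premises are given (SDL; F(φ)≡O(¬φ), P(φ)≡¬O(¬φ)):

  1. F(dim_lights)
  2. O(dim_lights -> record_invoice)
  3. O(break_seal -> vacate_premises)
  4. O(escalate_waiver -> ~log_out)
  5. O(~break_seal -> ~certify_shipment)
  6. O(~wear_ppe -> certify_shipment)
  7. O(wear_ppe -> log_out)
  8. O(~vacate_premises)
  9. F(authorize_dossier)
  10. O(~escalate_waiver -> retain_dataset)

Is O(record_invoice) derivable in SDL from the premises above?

Premise 2 is O(dim_lights -> record_invoice), but O(dim_lights) is not derivable from the premises, so it does not yield O(record_invoice).
No other premise forces O(record_invoice). An ideal world satisfying every premise can still have record_invoice false, so O(record_invoice) is not derivable.

No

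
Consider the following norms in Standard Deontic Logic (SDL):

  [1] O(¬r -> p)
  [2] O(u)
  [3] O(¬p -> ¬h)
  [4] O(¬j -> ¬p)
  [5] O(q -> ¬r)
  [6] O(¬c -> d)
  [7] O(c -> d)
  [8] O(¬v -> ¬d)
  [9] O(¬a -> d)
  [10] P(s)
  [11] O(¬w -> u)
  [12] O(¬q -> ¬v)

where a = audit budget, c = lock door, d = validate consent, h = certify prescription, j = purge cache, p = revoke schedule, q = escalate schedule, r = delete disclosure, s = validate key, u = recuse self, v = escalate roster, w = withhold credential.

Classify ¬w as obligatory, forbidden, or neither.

Premise 11 is O(¬w -> u); even if O(u) held, inferring O(¬w) would be affirming the consequent — invalid.
No premise or chain of K-axiom applications forces O(¬w), and none forces O(w). So ¬w is neither obligatory nor forbidden under these norms.

Neither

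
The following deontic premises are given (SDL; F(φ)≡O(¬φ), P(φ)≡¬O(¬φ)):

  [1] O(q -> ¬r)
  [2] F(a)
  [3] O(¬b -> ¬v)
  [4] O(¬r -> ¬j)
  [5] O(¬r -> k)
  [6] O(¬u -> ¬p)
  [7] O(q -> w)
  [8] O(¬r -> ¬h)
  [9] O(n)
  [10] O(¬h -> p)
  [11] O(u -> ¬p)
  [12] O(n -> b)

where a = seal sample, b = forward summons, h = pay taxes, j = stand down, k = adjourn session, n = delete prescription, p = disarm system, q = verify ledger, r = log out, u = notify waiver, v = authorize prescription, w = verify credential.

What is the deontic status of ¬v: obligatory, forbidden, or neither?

Neither

Premise 3 is O(¬b -> ¬v), but O(¬b) is not derivable from the premises, so it does not yield O(¬v).
No premise or chain of K-axiom applications forces O(¬v), and none forces O(v). So ¬v is neither obligatory nor forbidden under these norms.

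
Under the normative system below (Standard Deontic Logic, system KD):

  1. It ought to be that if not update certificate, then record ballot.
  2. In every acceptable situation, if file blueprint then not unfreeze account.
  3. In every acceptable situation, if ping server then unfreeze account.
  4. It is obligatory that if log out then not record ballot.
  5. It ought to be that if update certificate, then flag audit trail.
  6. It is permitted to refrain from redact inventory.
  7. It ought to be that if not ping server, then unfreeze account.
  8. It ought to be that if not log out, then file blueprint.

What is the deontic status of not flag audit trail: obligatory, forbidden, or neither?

Forbidden

Premises 3 and 7 are O(ping_server → unfreeze_account) and O(¬ping_server → unfreeze_account); every ideal world satisfies ping_server or ¬ping_server, so in either case unfreeze_account holds — hence O(unfreeze_account).
Premise 2, O(file_blueprint → ¬unfreeze_account), contraposes to O(unfreeze_account → ¬file_blueprint); with O(unfreeze_account) we get O(¬file_blueprint).
Premise 8 is O(¬log_out → file_blueprint); contrapositively O(¬file_blueprint → log_out). Since O(¬file_blueprint) holds, K gives O(log_out).
With premise 4, O(log_out → ¬record_ballot), the K-axiom yields O(¬record_ballot).
The contrapositive of premise 1 (O(¬update_certificate → record_ballot)) is O(¬record_ballot → update_certificate), and O(¬record_ballot) is already established, so O(update_certificate).
With premise 5, O(update_certificate → flag_audit_trail), the K-axiom yields O(flag_audit_trail).
Premise 6 does not contribute to this derivation.
Thus O(flag_audit_trail), which is F(¬flag_audit_trail): ¬flag_audit_trail is forbidden.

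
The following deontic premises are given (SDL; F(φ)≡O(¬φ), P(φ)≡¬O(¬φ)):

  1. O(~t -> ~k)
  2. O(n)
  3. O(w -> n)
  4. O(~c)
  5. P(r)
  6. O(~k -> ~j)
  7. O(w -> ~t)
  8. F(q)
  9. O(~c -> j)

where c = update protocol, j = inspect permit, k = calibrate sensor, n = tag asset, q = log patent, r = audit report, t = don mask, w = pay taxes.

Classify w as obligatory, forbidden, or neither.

From premise 4 we have O(~c).
Applying K to premise 9 (O(~c -> j)) and O(~c) yields O(j).
The contrapositive of premise 6 (O(~k -> ~j)) is O(j -> k), and O(j) is already established, so O(k).
Premise 1, O(~t -> ~k), contraposes to O(k -> t); with O(k) we get O(t).
The contrapositive of premise 7 (O(w -> ~t)) is O(t -> ~w), and O(t) is already established, so O(~w).
Premises 2, 3, 5, 8 do not contribute to this derivation.
Thus O(~w), which is F(w): w is forbidden.

Forbidden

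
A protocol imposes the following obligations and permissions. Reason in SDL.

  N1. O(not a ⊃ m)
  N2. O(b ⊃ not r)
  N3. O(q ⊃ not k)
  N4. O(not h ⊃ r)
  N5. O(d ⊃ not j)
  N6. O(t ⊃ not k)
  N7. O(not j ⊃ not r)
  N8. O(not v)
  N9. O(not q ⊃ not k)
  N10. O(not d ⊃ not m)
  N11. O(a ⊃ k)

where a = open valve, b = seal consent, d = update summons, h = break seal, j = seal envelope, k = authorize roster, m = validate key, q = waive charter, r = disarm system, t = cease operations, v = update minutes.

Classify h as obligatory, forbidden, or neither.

By case analysis on not q: premise 9 gives O(not q ⊃ not k) and premise 3 gives O(q ⊃ not k), so O(not k) either way.
The contrapositive of premise 11 (O(a ⊃ k)) is O(not k ⊃ not a), and O(not k) is already established, so O(not a).
Applying K to premise 1 (O(not a ⊃ m)) and O(not a) yields O(m).
Premise 10, O(not d ⊃ not m), contraposes to O(m ⊃ d); with O(m) we get O(d).
Premise 5 is O(d ⊃ not j); since O(d), deontic closure gives O(not j).
Applying K to premise 7 (O(not j ⊃ not r)) and O(not j) yields O(not r).
Premise 4 is O(not h ⊃ r); contrapositively O(not r ⊃ h). Since O(not r) holds, K gives O(h).
Premises 2, 6, 8 do not contribute to this derivation.
Hence h is obligatory.

Obligatory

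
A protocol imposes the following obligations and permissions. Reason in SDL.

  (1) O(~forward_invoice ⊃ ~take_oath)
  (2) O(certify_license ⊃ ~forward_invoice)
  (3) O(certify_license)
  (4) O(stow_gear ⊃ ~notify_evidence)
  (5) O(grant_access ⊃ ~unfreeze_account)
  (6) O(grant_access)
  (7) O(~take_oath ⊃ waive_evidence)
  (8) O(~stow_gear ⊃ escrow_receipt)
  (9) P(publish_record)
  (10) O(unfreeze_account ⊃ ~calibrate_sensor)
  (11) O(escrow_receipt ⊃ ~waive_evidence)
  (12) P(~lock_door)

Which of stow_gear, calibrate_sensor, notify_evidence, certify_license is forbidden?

From premise 3 we have O(certify_license).
From O(certify_license) and premise 2, O(certify_license ⊃ ~forward_invoice), we obtain O(~forward_invoice).
From O(~forward_invoice) and premise 1, O(~forward_invoice ⊃ ~take_oath), we obtain O(~take_oath).
From O(~take_oath) and premise 7, O(~take_oath ⊃ waive_evidence), we obtain O(waive_evidence).
Premise 11 is O(escrow_receipt ⊃ ~waive_evidence); contrapositively O(waive_evidence ⊃ ~escrow_receipt). Since O(waive_evidence) holds, K gives O(~escrow_receipt).
The contrapositive of premise 8 (O(~stow_gear ⊃ escrow_receipt)) is O(~escrow_receipt ⊃ stow_gear), and O(~escrow_receipt) is already established, so O(stow_gear).
Premise 4 is O(stow_gear ⊃ ~notify_evidence); since O(stow_gear), deontic closure gives O(~notify_evidence).
So O(~notify_evidence) holds, i.e. notify_evidence is forbidden. None of the other listed options is forbidden under the premises.

notify_evidence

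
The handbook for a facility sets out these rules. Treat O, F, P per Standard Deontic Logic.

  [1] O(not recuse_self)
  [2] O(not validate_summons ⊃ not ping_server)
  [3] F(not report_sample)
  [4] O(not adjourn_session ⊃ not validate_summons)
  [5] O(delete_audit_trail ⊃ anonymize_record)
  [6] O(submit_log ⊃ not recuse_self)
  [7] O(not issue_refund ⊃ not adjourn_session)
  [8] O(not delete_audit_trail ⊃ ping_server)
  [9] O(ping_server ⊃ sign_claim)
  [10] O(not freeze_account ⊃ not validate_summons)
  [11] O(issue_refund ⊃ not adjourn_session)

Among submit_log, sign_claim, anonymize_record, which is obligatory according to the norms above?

anonymize_record

Premises 11 and 7 are O(issue_refund ⊃ not adjourn_session) and O(not issue_refund ⊃ not adjourn_session); every ideal world satisfies issue_refund or not issue_refund, so in either case not adjourn_session holds — hence O(not adjourn_session).
From O(not adjourn_session) and premise 4, O(not adjourn_session ⊃ not validate_summons), we obtain O(not validate_summons).
Premise 2 is O(not validate_summons ⊃ not ping_server); since O(not validate_summons), deontic closure gives O(not ping_server).
The contrapositive of premise 8 (O(not delete_audit_trail ⊃ ping_server)) is O(not ping_server ⊃ delete_audit_trail), and O(not ping_server) is already established, so O(delete_audit_trail).
From O(delete_audit_trail) and premise 5, O(delete_audit_trail ⊃ anonymize_record), we obtain O(anonymize_record).
So O(anonymize_record) holds — anonymize_record is obligatory. None of the other listed options is made obligatory by any chain of premises.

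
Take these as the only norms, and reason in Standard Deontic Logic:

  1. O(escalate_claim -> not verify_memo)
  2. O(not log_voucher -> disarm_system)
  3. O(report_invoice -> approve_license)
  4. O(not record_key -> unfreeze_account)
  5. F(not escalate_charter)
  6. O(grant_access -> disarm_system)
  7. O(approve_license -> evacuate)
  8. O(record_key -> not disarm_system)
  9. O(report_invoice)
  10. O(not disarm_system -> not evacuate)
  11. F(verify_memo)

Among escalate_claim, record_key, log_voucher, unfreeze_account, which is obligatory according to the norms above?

Premise 9 gives O(report_invoice).
Applying K to premise 3 (O(report_invoice -> approve_license)) and O(report_invoice) yields O(approve_license).
With premise 7, O(approve_license -> evacuate), the K-axiom yields O(evacuate).
The contrapositive of premise 10 (O(not disarm_system -> not evacuate)) is O(evacuate -> disarm_system), and O(evacuate) is already established, so O(disarm_system).
The contrapositive of premise 8 (O(record_key -> not disarm_system)) is O(disarm_system -> not record_key), and O(disarm_system) is already established, so O(not record_key).
From O(not record_key) and premise 4, O(not record_key -> unfreeze_account), we obtain O(unfreeze_account).
So O(unfreeze_account) holds — unfreeze_account is obligatory. None of the other listed options is made obligatory by any chain of premises.

unfreeze_account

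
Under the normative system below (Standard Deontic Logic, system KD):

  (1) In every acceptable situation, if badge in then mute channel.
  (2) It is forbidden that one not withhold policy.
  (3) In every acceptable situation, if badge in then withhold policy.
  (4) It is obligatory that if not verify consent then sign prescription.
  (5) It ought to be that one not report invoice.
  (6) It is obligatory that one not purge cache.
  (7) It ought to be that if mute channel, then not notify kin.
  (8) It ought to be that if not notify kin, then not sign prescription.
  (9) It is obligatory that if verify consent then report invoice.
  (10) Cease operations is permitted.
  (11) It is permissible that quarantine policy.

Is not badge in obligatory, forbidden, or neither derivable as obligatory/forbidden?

Obligatory

Premise 5 gives O(¬report_invoice).
Premise 9 is O(verify_consent → report_invoice); contrapositively O(¬report_invoice → ¬verify_consent). Since O(¬report_invoice) holds, K gives O(¬verify_consent).
Premise 4 is O(¬verify_consent → sign_prescription); since O(¬verify_consent), deontic closure gives O(sign_prescription).
Premise 8, O(¬notify_kin → ¬sign_prescription), contraposes to O(sign_prescription → notify_kin); with O(sign_prescription) we get O(notify_kin).
Premise 7 is O(mute_channel → ¬notify_kin); contrapositively O(notify_kin → ¬mute_channel). Since O(notify_kin) holds, K gives O(¬mute_channel).
The contrapositive of premise 1 (O(badge_in → mute_channel)) is O(¬mute_channel → ¬badge_in), and O(¬mute_channel) is already established, so O(¬badge_in).
Premises 2, 3, 6, 10, 11 do not contribute to this derivation.
Hence ¬badge_in is obligatory.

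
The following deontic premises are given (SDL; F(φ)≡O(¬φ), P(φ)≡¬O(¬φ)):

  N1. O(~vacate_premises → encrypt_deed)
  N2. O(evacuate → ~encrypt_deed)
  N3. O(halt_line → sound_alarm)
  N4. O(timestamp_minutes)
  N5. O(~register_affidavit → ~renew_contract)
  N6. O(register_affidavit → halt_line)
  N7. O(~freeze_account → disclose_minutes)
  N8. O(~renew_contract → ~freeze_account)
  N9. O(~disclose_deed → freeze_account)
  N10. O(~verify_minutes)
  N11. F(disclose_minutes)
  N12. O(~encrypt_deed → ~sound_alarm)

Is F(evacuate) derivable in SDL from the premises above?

Yes

Premise 11, F(disclose_minutes), is equivalent to O(~disclose_minutes).
The contrapositive of premise 7 (O(~freeze_account → disclose_minutes)) is O(~disclose_minutes → freeze_account), and O(~disclose_minutes) is already established, so O(freeze_account).
Premise 8 is O(~renew_contract → ~freeze_account); contrapositively O(freeze_account → renew_contract). Since O(freeze_account) holds, K gives O(renew_contract).
Premise 5 is O(~register_affidavit → ~renew_contract); contrapositively O(renew_contract → register_affidavit). Since O(renew_contract) holds, K gives O(register_affidavit).
With premise 6, O(register_affidavit → halt_line), the K-axiom yields O(halt_line).
Premise 3 is O(halt_line → sound_alarm); since O(halt_line), deontic closure gives O(sound_alarm).
Premise 12, O(~encrypt_deed → ~sound_alarm), contraposes to O(sound_alarm → encrypt_deed); with O(sound_alarm) we get O(encrypt_deed).
The contrapositive of premise 2 (O(evacuate → ~encrypt_deed)) is O(encrypt_deed → ~evacuate), and O(encrypt_deed) is already established, so O(~evacuate).
Premises 1, 4, 9, 10 do not contribute to this derivation.
So O(~evacuate) holds, i.e. F(evacuate). The claim follows.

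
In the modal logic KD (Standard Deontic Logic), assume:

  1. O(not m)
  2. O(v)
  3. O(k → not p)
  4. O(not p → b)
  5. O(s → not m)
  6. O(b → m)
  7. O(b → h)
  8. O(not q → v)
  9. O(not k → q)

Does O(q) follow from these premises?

From premise 1 we have O(not m).
Premise 6, O(b → m), contraposes to O(not m → not b); with O(not m) we get O(not b).
Premise 4 is O(not p → b); contrapositively O(not b → p). Since O(not b) holds, K gives O(p).
Premise 3 is O(k → not p); contrapositively O(p → not k). Since O(p) holds, K gives O(not k).
Applying K to premise 9 (O(not k → q)) and O(not k) yields O(q).
Premises 2, 5, 7, 8 do not contribute to this derivation.
So O(q) follows.

Yes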